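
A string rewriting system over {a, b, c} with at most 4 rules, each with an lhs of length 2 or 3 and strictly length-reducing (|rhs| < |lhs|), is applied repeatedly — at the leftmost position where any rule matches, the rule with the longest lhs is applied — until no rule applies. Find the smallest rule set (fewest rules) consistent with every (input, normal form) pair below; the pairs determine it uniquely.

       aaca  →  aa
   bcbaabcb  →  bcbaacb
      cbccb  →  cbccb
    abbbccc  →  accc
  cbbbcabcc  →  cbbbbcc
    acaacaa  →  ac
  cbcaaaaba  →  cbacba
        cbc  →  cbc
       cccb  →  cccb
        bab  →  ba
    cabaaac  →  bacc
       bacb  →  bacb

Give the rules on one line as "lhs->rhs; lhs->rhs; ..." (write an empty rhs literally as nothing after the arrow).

  | aaca => aa
  | bcbaabcb => bcbaacb
  | cbccb
  | abbbccc => abbccc => abccc => accc

aaa->ac; ab->a; ca->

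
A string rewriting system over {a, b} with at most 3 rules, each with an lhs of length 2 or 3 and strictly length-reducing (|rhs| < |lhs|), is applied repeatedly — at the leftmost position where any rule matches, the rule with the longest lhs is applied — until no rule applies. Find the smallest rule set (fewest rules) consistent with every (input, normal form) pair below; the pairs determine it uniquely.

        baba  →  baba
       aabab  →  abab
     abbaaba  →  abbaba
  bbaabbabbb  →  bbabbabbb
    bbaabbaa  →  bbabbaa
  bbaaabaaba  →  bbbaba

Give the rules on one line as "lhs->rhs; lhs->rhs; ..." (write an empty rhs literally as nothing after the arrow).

  | baba
  | aabab => abab
  | abbaaba => abbaba
  | bbaabbabbb => bbabbabbb

aaa->; aab->ab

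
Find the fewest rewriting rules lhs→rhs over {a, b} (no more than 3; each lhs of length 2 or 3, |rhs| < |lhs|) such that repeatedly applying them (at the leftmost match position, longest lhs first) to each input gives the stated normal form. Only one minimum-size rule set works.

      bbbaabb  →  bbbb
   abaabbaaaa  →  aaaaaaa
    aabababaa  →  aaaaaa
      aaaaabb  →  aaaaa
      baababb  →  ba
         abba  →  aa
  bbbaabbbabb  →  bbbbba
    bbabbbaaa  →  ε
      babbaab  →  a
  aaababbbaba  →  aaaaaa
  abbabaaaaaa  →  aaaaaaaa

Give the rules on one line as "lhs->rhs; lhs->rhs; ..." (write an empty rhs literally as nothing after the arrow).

ab->a; baa->

  | bbbaabb => bbbb
  | abaabbaaaa => aaabbaaaa => aaabaaaa => aaaaaaa
  | aabababaa => aaababaa => aaaabaa => aaaaaa
  | aaaaabb => aaaaab => aaaaa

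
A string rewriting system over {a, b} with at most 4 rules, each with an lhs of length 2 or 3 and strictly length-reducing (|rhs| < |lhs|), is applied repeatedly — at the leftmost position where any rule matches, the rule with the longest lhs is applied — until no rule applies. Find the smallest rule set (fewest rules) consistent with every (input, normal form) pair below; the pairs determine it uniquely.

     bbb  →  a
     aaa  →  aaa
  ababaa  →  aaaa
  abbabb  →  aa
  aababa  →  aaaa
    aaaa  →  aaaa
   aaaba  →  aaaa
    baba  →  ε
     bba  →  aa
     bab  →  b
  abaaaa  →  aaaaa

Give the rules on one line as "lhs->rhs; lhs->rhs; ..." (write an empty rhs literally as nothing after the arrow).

  | bbb => ab => a
  | aaa
  | ababaa => aabaa => aaaa
  | abbabb => ababb => aabb => aab => aa

ab->a; ba->; bb->a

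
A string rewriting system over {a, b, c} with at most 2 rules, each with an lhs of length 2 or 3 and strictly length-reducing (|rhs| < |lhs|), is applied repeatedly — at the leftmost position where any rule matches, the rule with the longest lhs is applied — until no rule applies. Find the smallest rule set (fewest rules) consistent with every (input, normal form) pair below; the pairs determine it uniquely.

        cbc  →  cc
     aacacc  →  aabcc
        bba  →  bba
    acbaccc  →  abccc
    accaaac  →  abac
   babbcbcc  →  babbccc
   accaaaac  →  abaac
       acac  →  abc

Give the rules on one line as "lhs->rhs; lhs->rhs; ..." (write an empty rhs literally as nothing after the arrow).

ca->b; cb->c

  | cbc => cc
  | aacacc => aabcc
  | bba
  | acbaccc => acaccc => abccc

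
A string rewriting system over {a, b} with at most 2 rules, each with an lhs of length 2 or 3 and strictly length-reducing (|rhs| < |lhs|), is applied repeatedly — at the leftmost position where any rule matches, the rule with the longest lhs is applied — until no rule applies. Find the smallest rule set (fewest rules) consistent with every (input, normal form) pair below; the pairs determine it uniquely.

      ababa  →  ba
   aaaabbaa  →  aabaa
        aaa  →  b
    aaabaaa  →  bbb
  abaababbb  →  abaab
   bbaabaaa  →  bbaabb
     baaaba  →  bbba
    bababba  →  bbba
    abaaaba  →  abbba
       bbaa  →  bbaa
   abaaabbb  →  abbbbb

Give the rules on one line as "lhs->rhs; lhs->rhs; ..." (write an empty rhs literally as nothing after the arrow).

  | ababa => aaaa => ba
  | aaaabbaa => babbaa => aabaa
  | aaa => b
  | aaabaaa => bbaaa => bbb

aaa->b; bab->aa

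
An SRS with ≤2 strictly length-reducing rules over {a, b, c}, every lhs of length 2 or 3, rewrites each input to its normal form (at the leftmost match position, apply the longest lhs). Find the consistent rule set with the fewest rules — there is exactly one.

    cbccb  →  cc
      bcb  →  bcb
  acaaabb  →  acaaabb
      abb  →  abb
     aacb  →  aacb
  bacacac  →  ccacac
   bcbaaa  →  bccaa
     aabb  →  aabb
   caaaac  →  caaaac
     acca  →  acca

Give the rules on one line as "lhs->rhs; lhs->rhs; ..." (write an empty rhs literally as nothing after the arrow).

  | cbccb => cba => cc
  | bcb
  | acaaabb
  | abb

ba->c; ccb->a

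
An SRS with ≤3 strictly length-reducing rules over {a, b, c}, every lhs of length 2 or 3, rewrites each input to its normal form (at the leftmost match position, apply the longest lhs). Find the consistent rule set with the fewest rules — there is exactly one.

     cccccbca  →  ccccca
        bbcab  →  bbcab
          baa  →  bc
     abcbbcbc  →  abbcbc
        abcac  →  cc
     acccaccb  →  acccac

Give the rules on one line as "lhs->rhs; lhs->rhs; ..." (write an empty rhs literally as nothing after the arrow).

  | cccccbca => ccccca
  | bbcab
  | baa => bc
  | abcbbcbc => abbcbc

aa->c; abc->a; ccb->c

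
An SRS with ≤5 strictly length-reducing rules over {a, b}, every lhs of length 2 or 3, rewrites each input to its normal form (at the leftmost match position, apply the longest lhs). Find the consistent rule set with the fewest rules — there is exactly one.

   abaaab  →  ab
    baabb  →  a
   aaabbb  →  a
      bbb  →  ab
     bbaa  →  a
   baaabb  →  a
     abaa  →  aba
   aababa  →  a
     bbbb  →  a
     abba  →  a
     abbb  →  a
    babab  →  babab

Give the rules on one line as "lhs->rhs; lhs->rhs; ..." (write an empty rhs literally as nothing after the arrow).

aa->a; aaa->bb; aab->bb; bb->a

  | abaaab => abbbb => aabb => bbb => ab
  | baabb => bbbb => abb => aa => a
  | aaabbb => bbbbb => abbb => aab => bb => a
  | bbb => ab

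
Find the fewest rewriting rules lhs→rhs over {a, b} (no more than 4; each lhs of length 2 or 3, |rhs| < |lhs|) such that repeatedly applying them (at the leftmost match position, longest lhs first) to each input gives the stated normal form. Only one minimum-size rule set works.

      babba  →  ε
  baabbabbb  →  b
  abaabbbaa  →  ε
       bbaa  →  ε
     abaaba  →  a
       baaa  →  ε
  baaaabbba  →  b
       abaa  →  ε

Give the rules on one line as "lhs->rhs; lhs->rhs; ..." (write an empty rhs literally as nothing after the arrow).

aa->b; aaa->; ba->a; bb->a

  | babba => abba => aaa => ε
  | baabbabbb => aabbabbb => bbbabbb => ababbb => aabbb => bbbb => abb => aa => b
  | abaabbbaa => aaabbbaa => bbbaa => abaa => aaa => ε
  | bbaa => aaa => ε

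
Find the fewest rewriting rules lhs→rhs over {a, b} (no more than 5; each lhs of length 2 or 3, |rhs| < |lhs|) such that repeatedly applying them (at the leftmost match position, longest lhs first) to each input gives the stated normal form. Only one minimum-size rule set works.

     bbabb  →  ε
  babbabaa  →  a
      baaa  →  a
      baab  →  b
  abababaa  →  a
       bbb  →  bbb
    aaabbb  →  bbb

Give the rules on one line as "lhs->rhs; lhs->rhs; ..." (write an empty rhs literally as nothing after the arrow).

aa->a; aab->b; abb->; ba->a

  | bbabb => babb => abb => ε
  | babbabaa => abbabaa => abaa => aaa => aa => a
  | baaa => aaa => aa => a
  | baab => aab => b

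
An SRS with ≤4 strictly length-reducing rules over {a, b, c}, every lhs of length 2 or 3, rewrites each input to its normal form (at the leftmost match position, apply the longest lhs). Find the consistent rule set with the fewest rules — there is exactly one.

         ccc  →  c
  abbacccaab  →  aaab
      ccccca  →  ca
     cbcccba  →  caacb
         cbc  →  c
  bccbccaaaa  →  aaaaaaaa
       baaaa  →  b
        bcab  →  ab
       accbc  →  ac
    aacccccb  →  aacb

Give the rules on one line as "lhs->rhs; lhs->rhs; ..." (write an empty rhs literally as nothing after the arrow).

ba->b; bc->; bcc->aa; cc->c

  | ccc => cc => c
  | abbacccaab => abbcccaab => abaacaab => abacaab => abcaab => aaab
  | ccccca => cccca => ccca => cca => ca
  | cbcccba => caacba => caacb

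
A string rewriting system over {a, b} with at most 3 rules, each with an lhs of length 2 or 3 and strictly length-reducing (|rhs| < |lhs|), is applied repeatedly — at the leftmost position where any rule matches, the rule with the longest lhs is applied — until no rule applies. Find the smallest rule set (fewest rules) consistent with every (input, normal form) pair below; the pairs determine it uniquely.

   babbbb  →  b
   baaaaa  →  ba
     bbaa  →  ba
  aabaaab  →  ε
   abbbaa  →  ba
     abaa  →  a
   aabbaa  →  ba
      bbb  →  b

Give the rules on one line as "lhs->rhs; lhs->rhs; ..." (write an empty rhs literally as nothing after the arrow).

  | babbbb => bbbb => bbb => bb => b
  | baaaaa => baaaa => baaa => baa => ba
  | bbaa => baa => ba
  | aabaaab => abaaab => aaab => aab => ab => ε

aa->a; ab->; bb->b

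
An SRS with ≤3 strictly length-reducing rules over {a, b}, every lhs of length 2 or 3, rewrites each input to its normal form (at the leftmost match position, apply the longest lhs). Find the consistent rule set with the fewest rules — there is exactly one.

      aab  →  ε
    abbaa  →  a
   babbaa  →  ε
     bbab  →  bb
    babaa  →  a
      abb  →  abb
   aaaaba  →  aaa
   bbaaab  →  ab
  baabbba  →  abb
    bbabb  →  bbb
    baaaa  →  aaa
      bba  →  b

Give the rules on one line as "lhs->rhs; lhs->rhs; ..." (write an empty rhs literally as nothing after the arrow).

aab->; ba->

  | aab => ε
  | abbaa => aba => a
  | babbaa => bbaa => ba => ε
  | bbab => bb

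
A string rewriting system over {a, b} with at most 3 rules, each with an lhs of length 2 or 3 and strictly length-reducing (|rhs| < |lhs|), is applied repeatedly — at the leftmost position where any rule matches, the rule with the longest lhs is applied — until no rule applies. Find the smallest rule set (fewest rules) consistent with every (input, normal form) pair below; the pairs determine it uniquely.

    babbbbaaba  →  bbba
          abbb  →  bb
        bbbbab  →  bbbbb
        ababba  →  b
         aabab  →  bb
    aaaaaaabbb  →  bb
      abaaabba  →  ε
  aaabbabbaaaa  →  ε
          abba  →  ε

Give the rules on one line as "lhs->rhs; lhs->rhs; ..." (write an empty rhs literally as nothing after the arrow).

  | babbbbaaba => bbabbaaba => bbbaaaba => bbaba => bbba
  | abbb => bab => bb
  | bbbbab => bbbbb
  | ababba => babba => bbaa => b

ab->b; abb->ba; baa->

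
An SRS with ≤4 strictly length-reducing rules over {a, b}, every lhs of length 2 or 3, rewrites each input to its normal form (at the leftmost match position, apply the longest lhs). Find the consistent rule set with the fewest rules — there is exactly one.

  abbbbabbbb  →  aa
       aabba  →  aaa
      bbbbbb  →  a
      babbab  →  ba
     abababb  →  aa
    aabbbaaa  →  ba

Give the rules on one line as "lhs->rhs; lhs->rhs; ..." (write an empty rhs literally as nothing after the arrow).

  | abbbbabbbb => abbabbbb => aabbbb => aabb => aa
  | aabba => aaa
  | bbbbbb => abbbb => abb => a
  | babbab => baab => ba

ab->; aba->b; abb->a; bb->a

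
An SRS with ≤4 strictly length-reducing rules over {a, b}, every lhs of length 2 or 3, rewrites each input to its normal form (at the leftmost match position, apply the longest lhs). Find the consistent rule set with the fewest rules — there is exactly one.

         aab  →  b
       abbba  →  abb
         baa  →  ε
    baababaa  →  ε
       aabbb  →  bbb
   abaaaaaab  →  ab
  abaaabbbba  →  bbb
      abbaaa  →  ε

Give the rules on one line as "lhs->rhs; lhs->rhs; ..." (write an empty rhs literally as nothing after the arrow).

  | aab => b
  | abbba => abb
  | baa => aa => ε
  | baababaa => aababaa => babaa => baa => aa => ε

aa->; ba->; baa->aa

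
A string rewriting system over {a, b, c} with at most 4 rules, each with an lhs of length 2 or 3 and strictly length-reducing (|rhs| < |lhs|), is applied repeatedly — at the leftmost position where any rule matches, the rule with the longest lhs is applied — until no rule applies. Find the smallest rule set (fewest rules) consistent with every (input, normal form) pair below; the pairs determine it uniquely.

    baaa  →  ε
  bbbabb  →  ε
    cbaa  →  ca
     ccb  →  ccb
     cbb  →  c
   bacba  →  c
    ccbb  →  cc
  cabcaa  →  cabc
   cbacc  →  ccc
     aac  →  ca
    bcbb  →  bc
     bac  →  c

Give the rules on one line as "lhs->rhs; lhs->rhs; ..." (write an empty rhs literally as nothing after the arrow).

  | baaa => aa => ε
  | bbbabb => babb => bb => ε
  | cbaa => ca
  | ccb

aa->; aac->ca; ba->; bb->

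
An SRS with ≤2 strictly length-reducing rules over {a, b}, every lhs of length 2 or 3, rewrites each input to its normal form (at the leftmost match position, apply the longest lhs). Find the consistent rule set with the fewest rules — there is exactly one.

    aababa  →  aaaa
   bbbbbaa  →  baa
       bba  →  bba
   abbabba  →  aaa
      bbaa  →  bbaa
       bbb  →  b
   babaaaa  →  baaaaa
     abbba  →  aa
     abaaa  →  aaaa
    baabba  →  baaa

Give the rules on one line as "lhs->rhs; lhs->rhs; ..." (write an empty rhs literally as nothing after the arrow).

  | aababa => aaaba => aaaa
  | bbbbbaa => bbbaa => baa
  | bba
  | abbabba => ababba => aabba => aaba => aaa

ab->a; bbb->b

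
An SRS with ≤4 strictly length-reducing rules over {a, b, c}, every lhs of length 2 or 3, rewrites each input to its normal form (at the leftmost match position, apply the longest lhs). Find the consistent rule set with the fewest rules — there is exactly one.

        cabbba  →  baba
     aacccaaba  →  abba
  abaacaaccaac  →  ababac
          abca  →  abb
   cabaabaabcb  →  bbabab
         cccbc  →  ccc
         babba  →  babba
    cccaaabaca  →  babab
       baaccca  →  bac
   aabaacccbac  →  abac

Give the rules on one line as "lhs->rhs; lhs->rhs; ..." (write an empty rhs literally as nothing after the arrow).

  | cabbba => bbbba => baba
  | aacccaaba => acccaaba => accbaba => acaba => abba
  | abaacaaccaac => abacaaccaac => ababaccaac => ababacbac => ababaac => ababac
  | abca => abb

aa->a; bbb->ba; ca->b; cb->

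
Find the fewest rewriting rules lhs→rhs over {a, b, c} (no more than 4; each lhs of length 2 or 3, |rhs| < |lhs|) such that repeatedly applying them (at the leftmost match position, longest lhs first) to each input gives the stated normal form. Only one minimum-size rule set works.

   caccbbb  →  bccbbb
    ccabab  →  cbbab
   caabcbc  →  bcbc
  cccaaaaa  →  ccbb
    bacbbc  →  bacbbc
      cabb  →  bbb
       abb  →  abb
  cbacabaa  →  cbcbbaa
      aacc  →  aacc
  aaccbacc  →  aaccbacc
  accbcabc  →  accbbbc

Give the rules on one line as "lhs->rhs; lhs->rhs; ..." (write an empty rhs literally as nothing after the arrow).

  | caccbbb => bccbbb
  | ccabab => cbbab
  | caabcbc => babcbc => bcbc
  | cccaaaaa => ccbaaaa => ccbca => ccbb

aaa->c; abc->c; aca->cb; ca->b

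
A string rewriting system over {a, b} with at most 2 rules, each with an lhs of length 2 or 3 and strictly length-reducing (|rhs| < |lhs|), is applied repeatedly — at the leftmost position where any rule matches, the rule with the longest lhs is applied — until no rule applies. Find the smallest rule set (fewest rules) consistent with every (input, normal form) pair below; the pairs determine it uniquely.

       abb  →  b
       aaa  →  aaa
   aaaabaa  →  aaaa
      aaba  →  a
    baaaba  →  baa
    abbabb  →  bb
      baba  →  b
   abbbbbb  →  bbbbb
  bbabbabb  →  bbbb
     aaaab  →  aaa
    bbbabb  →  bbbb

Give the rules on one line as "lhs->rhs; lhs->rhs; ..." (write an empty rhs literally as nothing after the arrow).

ab->; aba->

  | abb => b
  | aaa
  | aaaabaa => aaaa
  | aaba => a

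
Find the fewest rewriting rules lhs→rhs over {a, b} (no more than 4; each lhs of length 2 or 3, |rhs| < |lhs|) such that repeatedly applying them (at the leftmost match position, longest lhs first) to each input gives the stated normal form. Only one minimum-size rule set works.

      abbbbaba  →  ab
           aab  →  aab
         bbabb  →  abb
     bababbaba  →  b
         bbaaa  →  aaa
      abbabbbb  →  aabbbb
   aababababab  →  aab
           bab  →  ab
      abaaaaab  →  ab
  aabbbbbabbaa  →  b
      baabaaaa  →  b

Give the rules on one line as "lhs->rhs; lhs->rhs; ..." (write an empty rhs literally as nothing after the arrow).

aba->b; ba->b; bab->ab; bba->a

  | abbbbaba => abbaba => aaba => ab
  | aab
  | bbabb => abb
  | bababbaba => ababbaba => bbbaba => baba => aba => b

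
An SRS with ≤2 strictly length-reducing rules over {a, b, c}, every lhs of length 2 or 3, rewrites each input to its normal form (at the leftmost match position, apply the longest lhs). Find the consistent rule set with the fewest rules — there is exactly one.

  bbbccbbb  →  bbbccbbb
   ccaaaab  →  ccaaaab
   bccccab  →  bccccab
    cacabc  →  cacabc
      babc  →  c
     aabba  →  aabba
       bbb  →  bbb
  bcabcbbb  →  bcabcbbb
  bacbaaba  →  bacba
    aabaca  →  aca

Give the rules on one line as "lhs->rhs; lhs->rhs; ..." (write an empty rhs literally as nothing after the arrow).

aba->; bab->

  | bbbccbbb
  | ccaaaab
  | bccccab
  | cacabc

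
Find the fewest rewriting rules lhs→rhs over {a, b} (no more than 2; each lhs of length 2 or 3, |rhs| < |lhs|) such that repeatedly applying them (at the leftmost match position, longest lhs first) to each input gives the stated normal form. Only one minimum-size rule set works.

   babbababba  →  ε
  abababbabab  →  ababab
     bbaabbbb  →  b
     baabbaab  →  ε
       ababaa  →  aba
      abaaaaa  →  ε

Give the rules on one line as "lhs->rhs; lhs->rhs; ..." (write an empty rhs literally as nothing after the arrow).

aa->b; bb->

  | babbababba => baababba => bbbabba => babba => baa => bb => ε
  | abababbabab => ababaabab => ababbbab => ababab
  | bbaabbbb => aabbbb => bbbbb => bbb => b
  | baabbaab => bbbbaab => bbaab => aab => bb => ε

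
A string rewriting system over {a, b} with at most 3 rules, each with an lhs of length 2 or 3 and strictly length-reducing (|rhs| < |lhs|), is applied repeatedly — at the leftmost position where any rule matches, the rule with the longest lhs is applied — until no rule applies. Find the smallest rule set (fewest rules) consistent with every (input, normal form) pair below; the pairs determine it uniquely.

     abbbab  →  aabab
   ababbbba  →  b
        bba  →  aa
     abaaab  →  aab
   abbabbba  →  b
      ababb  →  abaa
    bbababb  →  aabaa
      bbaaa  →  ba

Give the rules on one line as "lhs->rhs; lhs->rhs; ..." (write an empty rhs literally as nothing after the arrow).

aaa->b; bb->a

  | abbbab => aabab
  | ababbbba => abaabba => abaaaa => abba => aaa => b
  | bba => aa
  | abaaab => abbb => aab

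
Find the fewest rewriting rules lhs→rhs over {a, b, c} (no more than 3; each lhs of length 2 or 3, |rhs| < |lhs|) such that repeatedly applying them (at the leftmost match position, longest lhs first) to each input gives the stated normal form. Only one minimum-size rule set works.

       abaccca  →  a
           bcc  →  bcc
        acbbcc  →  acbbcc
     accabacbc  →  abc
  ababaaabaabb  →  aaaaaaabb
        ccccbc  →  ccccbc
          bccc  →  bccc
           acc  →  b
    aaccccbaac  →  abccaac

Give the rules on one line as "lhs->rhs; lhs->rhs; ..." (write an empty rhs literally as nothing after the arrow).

acc->b; ba->a; bac->

  | abaccca => acca => ba => a
  | bcc
  | acbbcc
  | accabacbc => babacbc => abacbc => abc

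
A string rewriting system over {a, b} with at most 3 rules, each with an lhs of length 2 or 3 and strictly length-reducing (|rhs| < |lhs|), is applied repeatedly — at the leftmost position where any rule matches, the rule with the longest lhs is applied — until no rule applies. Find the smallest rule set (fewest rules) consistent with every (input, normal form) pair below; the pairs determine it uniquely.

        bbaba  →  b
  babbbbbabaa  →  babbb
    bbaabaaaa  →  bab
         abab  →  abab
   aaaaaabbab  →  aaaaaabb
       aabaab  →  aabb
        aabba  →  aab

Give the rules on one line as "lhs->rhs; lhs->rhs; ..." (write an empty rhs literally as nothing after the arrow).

  | bbaba => bba => b
  | babbbbbabaa => babbbbbaa => babbbba => babbb
  | bbaabaaaa => babaaaa => babaa => bab
  | abab

baa->b; bba->b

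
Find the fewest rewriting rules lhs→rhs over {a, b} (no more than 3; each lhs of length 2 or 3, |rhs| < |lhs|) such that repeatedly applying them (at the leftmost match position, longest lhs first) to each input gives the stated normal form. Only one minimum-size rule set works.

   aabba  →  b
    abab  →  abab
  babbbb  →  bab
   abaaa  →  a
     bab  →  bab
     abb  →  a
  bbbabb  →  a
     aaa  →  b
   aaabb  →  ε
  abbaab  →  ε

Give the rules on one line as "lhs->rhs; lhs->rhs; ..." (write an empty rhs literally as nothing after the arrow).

aaa->b; bb->; bbb->

  | aabba => aaa => b
  | abab
  | babbbb => bab
  | abaaa => abb => a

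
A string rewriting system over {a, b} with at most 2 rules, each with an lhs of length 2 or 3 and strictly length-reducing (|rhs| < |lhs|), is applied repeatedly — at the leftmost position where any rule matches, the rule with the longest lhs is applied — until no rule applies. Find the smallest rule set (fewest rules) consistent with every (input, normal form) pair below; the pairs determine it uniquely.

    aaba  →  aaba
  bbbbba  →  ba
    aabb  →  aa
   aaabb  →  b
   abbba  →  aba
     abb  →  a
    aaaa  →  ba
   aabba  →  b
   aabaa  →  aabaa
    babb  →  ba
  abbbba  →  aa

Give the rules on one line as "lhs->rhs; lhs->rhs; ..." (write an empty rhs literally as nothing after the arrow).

  | aaba
  | bbbbba => bbba => ba
  | aabb => aa
  | aaabb => bbb => b

aaa->b; bb->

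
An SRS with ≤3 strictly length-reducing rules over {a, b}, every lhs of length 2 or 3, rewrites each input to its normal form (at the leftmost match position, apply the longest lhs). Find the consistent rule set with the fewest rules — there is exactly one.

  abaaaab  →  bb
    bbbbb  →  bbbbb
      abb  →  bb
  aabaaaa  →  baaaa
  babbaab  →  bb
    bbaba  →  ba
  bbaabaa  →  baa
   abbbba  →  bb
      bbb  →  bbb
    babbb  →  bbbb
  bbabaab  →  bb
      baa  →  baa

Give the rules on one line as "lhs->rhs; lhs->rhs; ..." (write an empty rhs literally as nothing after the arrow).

ab->b; bba->

  | abaaaab => baaaab => baaab => baab => bab => bb
  | bbbbb
  | abb => bb
  | aabaaaa => abaaaa => baaaa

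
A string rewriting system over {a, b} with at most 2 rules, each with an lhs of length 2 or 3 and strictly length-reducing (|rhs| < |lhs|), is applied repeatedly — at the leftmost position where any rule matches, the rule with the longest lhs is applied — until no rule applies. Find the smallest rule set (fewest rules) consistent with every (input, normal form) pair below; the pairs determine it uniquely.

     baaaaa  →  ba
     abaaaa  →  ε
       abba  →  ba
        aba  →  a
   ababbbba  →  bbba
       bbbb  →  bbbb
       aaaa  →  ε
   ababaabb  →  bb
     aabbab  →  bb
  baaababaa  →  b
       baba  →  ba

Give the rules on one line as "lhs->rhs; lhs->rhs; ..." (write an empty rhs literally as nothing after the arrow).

aa->; ab->

  | baaaaa => baaa => ba
  | abaaaa => aaaa => aa => ε
  | abba => ba
  | aba => a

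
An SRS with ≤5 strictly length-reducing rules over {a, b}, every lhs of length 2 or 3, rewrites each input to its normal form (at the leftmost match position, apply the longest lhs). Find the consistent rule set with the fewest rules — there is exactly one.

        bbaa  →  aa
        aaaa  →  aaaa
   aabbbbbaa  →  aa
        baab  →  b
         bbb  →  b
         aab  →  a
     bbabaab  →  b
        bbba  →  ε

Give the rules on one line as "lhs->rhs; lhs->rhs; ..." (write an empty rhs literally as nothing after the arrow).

  | bbaa => aa
  | aaaa
  | aabbbbbaa => abbbbaa => bbbbaa => bbaa => aa
  | baab => ab => b

aab->a; ab->b; ba->; bb->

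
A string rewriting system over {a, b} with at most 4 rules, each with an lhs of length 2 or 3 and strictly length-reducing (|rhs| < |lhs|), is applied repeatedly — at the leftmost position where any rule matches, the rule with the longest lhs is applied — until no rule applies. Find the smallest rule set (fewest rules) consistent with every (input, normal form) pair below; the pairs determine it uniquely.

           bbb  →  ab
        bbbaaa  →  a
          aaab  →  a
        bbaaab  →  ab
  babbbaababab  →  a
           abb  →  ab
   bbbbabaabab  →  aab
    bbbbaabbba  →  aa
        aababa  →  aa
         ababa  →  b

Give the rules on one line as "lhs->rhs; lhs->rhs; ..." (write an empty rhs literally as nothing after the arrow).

  | bbb => ab
  | bbbaaa => abaaa => aaaa => ba => a
  | aaab => bb => a
  | bbaaab => aaaab => bab => ab

aaa->b; abb->ab; ba->a; bb->a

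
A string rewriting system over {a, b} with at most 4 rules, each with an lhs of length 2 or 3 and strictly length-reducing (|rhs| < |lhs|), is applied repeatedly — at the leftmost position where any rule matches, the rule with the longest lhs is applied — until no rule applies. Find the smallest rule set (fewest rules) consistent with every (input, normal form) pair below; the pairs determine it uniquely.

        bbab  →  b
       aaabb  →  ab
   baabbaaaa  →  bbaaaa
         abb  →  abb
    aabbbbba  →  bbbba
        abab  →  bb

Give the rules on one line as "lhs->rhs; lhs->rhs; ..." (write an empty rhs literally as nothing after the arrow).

aab->; aba->b; bab->

  | bbab => b
  | aaabb => ab
  | baabbaaaa => bbaaaa
  | abb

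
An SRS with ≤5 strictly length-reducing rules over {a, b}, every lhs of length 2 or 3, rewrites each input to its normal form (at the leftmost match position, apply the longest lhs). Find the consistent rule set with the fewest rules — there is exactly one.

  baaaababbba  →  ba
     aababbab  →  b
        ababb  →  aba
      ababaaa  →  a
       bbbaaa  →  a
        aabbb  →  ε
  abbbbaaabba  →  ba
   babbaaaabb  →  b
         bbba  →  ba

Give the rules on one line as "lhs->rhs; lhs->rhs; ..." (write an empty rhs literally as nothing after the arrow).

aa->b; baa->; bb->; bba->

  | baaaababbba => aababbba => bbabbba => bbba => ba
  | aababbab => bbabbab => bbab => b
  | ababb => aba
  | ababaaa => abaa => a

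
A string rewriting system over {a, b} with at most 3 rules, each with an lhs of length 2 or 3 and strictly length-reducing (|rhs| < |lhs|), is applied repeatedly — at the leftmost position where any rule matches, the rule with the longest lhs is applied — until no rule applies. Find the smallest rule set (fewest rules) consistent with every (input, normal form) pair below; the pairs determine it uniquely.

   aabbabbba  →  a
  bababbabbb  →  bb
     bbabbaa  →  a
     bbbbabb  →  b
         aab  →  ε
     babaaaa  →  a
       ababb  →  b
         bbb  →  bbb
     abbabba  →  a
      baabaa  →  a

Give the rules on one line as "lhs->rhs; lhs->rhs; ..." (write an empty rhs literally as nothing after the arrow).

aa->a; ab->; ba->a

  | aabbabbba => abbabbba => babbba => abbba => bba => ba => a
  | bababbabbb => ababbabbb => abbabbb => babbb => abbb => bb
  | bbabbaa => babbaa => abbaa => baa => aa => a
  | bbbbabb => bbbabb => bbabb => babb => abb => b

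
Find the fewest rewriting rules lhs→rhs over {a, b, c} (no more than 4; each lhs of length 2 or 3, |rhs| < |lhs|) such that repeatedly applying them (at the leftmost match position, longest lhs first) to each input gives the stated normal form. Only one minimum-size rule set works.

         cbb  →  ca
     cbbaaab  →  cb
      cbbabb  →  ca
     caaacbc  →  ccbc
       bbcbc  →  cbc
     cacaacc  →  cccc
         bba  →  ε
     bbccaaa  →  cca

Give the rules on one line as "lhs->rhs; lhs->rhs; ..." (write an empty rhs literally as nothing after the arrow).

aa->; ac->c; bb->a

  | cbb => ca
  | cbbaaab => caaaab => caab => cb
  | cbbabb => caabb => cbb => ca
  | caaacbc => cacbc => ccbc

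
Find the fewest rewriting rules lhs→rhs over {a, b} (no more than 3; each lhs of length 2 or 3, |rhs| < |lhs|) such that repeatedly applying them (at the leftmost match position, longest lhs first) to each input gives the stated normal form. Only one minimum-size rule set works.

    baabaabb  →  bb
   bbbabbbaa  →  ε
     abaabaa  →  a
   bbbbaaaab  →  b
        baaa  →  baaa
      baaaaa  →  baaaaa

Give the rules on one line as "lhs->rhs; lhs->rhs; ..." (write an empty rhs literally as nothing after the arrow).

  | baabaabb => babaabb => bbaabb => abb => bb
  | bbbabbbaa => bbbbaa => bba => ε
  | abaabaa => baabaa => babaa => bbaa => a
  | bbbbaaaab => bbaaab => aab => ab => b

ab->b; bba->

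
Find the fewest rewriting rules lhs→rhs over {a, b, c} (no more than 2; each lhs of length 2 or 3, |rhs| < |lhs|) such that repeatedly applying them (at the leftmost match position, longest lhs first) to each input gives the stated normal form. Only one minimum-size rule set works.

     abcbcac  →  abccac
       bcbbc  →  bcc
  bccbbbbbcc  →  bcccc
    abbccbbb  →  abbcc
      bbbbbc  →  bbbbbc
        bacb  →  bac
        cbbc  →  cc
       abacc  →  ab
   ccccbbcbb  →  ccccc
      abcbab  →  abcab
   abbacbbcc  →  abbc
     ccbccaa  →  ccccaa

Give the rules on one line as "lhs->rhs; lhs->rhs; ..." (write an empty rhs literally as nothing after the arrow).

  | abcbcac => abccac
  | bcbbc => bcbc => bcc
  | bccbbbbbcc => bccbbbbcc => bccbbbcc => bccbbcc => bccbcc => bcccc
  | abbccbbb => abbccbb => abbccb => abbcc

acc->; cb->c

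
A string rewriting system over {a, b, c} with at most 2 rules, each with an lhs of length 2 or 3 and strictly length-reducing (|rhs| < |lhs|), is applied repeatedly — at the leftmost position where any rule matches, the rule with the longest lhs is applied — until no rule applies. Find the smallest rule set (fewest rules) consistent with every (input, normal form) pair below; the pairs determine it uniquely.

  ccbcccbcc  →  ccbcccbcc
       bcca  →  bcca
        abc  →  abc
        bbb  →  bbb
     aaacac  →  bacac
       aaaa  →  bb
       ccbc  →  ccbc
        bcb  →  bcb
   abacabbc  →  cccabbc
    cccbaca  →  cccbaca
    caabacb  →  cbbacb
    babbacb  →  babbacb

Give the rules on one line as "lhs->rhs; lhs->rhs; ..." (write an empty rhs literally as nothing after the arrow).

aa->b; aba->cc

  | ccbcccbcc
  | bcca
  | abc
  | bbb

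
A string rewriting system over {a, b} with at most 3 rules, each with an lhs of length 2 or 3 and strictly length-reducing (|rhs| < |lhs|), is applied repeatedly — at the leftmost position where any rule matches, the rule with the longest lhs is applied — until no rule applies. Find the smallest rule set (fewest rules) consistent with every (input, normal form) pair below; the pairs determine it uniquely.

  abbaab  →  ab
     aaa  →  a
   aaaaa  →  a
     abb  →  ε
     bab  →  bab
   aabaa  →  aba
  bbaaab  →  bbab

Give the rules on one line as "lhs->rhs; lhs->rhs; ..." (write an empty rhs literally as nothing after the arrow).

  | abbaab => aab => ab
  | aaa => aa => a
  | aaaaa => aaaa => aaa => aa => a
  | abb => ε

aa->a; abb->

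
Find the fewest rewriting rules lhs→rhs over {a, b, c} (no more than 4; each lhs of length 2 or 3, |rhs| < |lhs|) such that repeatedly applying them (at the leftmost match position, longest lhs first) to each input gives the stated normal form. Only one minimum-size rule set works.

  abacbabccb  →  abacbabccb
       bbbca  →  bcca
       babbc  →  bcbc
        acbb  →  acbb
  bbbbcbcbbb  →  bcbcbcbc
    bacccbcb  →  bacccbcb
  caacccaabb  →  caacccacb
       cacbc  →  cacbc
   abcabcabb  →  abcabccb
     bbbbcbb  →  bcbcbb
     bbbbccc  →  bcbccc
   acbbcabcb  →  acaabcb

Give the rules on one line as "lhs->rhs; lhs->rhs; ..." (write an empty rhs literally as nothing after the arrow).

abb->cb; bbb->bc; bbc->a

  | abacbabccb
  | bbbca => bcca
  | babbc => bcbc
  | acbb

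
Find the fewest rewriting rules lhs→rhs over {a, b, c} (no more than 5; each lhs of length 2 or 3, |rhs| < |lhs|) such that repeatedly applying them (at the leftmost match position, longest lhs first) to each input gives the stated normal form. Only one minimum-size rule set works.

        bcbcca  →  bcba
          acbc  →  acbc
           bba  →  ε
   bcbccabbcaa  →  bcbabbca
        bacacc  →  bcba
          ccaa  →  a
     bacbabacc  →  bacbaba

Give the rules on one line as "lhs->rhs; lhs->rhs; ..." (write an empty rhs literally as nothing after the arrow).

  | bcbcca => bcbaa => bcba
  | acbc
  | bba => ε
  | bcbccabbcaa => bcbaabbcaa => bcbabbcaa => bcbabbca

aa->a; aca->cb; bba->; cc->a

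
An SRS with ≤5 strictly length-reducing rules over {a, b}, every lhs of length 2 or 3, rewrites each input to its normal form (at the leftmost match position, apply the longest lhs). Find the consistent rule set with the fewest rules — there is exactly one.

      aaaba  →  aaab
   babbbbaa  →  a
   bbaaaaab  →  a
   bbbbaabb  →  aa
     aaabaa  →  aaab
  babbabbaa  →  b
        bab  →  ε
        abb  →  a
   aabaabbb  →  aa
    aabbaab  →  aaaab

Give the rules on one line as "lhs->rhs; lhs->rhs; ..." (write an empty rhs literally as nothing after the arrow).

  | aaaba => aaab
  | babbbbaa => bbbaa => baba => a
  | bbaaaaab => abaaaab => abaaab => abaab => abab => a
  | bbbbaabb => bbababb => abbabb => aabb => aa

abb->a; ba->b; bab->; bba->ab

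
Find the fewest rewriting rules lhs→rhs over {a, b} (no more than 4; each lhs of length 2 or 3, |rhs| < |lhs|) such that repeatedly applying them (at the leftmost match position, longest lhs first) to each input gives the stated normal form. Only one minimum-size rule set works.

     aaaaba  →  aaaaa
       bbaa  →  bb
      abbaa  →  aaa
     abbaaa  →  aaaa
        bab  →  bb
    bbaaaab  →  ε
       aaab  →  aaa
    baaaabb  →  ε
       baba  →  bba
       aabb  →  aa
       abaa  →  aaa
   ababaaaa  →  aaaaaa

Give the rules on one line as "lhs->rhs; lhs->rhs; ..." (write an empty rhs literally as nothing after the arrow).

  | aaaaba => aaaaa
  | bbaa => bb
  | abbaa => abaa => aaa
  | abbaaa => abaaa => aaaa

ab->a; baa->b; bab->bb; bbb->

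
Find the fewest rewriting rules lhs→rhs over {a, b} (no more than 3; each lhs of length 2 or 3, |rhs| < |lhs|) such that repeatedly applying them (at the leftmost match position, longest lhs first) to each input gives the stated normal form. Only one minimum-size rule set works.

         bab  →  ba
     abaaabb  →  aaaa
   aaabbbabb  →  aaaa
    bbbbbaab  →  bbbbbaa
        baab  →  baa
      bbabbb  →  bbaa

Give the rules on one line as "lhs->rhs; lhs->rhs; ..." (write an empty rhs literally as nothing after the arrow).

  | bab => ba
  | abaaabb => aaaabb => aaaab => aaaa
  | aaabbbabb => aaabbabb => aaababb => aaaabb => aaaab => aaaa
  | bbbbbaab => bbbbbaa

aab->aa; ab->a; abb->aa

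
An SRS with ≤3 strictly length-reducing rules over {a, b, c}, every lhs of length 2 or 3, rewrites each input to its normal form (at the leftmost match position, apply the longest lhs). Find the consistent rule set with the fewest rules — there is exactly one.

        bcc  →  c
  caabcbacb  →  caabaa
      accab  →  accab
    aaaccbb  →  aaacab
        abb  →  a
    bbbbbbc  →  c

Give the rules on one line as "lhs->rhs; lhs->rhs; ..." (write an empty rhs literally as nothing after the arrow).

bb->; bc->; cb->a

  | bcc => c
  | caabcbacb => caabacb => caabaa
  | accab
  | aaaccbb => aaacab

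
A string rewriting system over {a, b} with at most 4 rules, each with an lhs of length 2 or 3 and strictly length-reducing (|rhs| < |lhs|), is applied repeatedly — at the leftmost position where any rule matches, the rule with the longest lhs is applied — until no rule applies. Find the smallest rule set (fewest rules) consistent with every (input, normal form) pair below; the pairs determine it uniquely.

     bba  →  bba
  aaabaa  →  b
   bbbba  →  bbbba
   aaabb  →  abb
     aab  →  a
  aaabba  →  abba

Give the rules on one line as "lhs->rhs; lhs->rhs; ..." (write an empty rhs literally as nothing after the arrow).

  | bba
  | aaabaa => abaa => baa => b
  | bbbba
  | aaabb => abb

aa->; aab->a; aba->ba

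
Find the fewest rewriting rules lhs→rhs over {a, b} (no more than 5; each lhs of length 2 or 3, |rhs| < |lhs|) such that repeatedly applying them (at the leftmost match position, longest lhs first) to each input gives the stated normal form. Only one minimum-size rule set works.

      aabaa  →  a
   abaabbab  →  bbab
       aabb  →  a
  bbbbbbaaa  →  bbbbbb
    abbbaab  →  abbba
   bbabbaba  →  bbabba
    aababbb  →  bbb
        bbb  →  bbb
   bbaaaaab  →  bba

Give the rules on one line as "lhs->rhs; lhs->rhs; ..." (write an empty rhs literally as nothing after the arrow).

aa->a; aaa->; aab->aa; aba->aa

  | aabaa => aaaa => a
  | abaabbab => aaabbab => bbab
  | aabb => aab => aa => a
  | bbbbbbaaa => bbbbbb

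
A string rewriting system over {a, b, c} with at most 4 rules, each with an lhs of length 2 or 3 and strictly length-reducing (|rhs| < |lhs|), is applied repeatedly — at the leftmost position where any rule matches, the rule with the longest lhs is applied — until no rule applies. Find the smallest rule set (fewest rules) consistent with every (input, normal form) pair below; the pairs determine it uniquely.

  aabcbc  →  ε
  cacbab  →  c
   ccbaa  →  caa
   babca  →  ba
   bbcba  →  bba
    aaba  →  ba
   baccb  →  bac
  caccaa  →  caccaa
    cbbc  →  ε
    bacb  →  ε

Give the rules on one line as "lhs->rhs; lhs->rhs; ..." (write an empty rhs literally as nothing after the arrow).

ab->b; acb->c; bc->; cb->

  | aabcbc => abcbc => bcbc => bc => ε
  | cacbab => ccab => ccb => c
  | ccbaa => caa
  | babca => bbca => ba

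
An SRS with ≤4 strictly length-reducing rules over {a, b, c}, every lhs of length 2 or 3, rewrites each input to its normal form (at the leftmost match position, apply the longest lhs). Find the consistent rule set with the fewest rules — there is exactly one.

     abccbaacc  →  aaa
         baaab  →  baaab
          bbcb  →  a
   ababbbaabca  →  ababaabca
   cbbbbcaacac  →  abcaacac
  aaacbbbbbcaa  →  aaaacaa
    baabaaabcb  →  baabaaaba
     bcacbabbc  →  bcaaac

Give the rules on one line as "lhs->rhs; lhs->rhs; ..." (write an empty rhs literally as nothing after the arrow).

  | abccbaacc => abbaacc => aaacc => aaa
  | baaab
  | bbcb => cb => a
  | ababbbaabca => ababaabca

bb->; cb->a; cc->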